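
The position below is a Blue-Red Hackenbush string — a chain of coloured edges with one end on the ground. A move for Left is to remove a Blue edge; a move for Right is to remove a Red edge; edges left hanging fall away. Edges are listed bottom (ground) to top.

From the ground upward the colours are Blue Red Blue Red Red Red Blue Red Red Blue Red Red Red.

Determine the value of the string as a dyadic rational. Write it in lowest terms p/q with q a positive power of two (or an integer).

2193/4096

Build val(s[:k]) for k = 1..13, string s = Blue Red Blue Red Red Red Blue Red Red Blue Red Red Red.
step 1: add Blue to get B; options L={ 0 } R={ (no moves) } → 1
step 2: add Red to get BR; options L={ 0 } R={ 1 } → 1/2
step 3: add Blue to get BRB; options L={ 0, 1/2 } R={ 1 } → 3/4
step 4: add Red to get BRBR; options L={ 0, 1/2 } R={ 3/4, 1 } → 5/8
step 5: add Red to get BRBRR; options L={ 0, 1/2 } R={ 5/8, 3/4, 1 } → 9/16
step 6: add Red to get BRBRRR; options L={ 0, 1/2 } R={ 9/16, 5/8, 3/4, 1 } → 17/32
step 7: add Blue to get BRBRRRB; options L={ 0, 1/2, 17/32 } R={ 9/16, 5/8, 3/4, 1 } → 35/64
step 8: add Red to get BRBRRRBR; options L={ 0, 1/2, 17/32 } R={ 35/64, 9/16, 5/8, 3/4, 1 } → 69/128
step 9: add Red to get BRBRRRBRR; options L={ 0, 1/2, 17/32 } R={ 69/128, 35/64, 9/16, 5/8, 3/4, 1 } → 137/256
step 10: add Blue to get BRBRRRBRRB; options L={ 0, 1/2, 17/32, 137/256 } R={ 69/128, 35/64, 9/16, 5/8, 3/4, 1 } → 275/512
step 11: add Red to get BRBRRRBRRBR; options L={ 0, 1/2, 17/32, 137/256 } R={ 275/512, 69/128, 35/64, 9/16, 5/8, 3/4, 1 } → 549/1024
step 12: add Red to get BRBRRRBRRBRR; options L={ 0, 1/2, 17/32, 137/256 } R={ 549/1024, 275/512, 69/128, 35/64, 9/16, 5/8, 3/4, 1 } → 1097/2048
step 13: add Red to get BRBRRRBRRBRRR; options L={ 0, 1/2, 17/32, 137/256 } R={ 1097/2048, 549/1024, 275/512, 69/128, 35/64, 9/16, 5/8, 3/4, 1 } → 2193/4096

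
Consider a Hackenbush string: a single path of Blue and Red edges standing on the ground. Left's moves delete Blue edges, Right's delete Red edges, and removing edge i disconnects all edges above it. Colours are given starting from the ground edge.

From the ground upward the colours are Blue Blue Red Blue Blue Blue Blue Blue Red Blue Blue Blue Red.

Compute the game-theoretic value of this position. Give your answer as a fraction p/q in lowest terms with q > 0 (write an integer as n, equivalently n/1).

4061/2048

Build value(s[:k]) for k = 1..13, string s = Blue Blue Red Blue Blue Blue Blue Blue Red Blue Blue Blue Red.
value(B) = { 0 | · } => 1
value(BB) = { 0,1 | · } => 2
value(BBR) = { 0,1 | 2 } => 3/2
value(BBRB) = { 0,1,3/2 | 2 } => 7/4
value(BBRBB) = { 0,1,3/2,7/4 | 2 } => 15/8
value(BBRBBB) = { 0,1,3/2,7/4,15/8 | 2 } => 31/16
value(BBRBBBB) = { 0,1,3/2,7/4,15/8,31/16 | 2 } => 63/32
value(BBRBBBBB) = { 0,1,3/2,7/4,15/8,31/16,63/32 | 2 } => 127/64
value(BBRBBBBBR) = { 0,1,3/2,7/4,15/8,31/16,63/32 | 127/64,2 } => 253/128
value(BBRBBBBBRB) = { 0,1,3/2,7/4,15/8,31/16,63/32,253/128 | 127/64,2 } => 507/256
value(BBRBBBBBRBB) = { 0,1,3/2,7/4,15/8,31/16,63/32,253/128,507/256 | 127/64,2 } => 1015/512
value(BBRBBBBBRBBB) = { 0,1,3/2,7/4,15/8,31/16,63/32,253/128,507/256,1015/512 | 127/64,2 } => 2031/1024
value(BBRBBBBBRBBBR) = { 0,1,3/2,7/4,15/8,31/16,63/32,253/128,507/256,1015/512 | 2031/1024,127/64,2 } => 4061/2048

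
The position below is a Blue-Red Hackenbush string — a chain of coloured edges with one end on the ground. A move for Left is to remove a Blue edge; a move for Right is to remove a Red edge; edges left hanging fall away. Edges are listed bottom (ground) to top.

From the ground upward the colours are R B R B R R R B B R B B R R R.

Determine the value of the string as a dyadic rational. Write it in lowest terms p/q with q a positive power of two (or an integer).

-11855/16384

G(R) = { ∅ | 0 } gives -1
G(RB) = { -1 | 0 } gives -1/2
G(RBR) = { -1 | -1/2 0 } gives -3/4
G(RBRB) = { -1 -3/4 | -1/2 0 } gives -5/8
G(RBRBR) = { -1 -3/4 | -5/8 -1/2 0 } gives -11/16
G(RBRBRR) = { -1 -3/4 | -11/16 -5/8 -1/2 0 } gives -23/32
G(RBRBRRR) = { -1 -3/4 | -23/32 -11/16 -5/8 -1/2 0 } gives -47/64
G(RBRBRRRB) = { -1 -3/4 -47/64 | -23/32 -11/16 -5/8 -1/2 0 } gives -93/128
G(RBRBRRRBB) = { -1 -3/4 -47/64 -93/128 | -23/32 -11/16 -5/8 -1/2 0 } gives -185/256
G(RBRBRRRBBR) = { -1 -3/4 -47/64 -93/128 | -185/256 -23/32 -11/16 -5/8 -1/2 0 } gives -371/512
G(RBRBRRRBBRB) = { -1 -3/4 -47/64 -93/128 -371/512 | -185/256 -23/32 -11/16 -5/8 -1/2 0 } gives -741/1024
G(RBRBRRRBBRBB) = { -1 -3/4 -47/64 -93/128 -371/512 -741/1024 | -185/256 -23/32 -11/16 -5/8 -1/2 0 } gives -1481/2048
G(RBRBRRRBBRBBR) = { -1 -3/4 -47/64 -93/128 -371/512 -741/1024 | -1481/2048 -185/256 -23/32 -11/16 -5/8 -1/2 0 } gives -2963/4096
G(RBRBRRRBBRBBRR) = { -1 -3/4 -47/64 -93/128 -371/512 -741/1024 | -2963/4096 -1481/2048 -185/256 -23/32 -11/16 -5/8 -1/2 0 } gives -5927/8192
G(RBRBRRRBBRBBRRR) = { -1 -3/4 -47/64 -93/128 -371/512 -741/1024 | -5927/8192 -2963/4096 -1481/2048 -185/256 -23/32 -11/16 -5/8 -1/2 0 } gives -11855/16384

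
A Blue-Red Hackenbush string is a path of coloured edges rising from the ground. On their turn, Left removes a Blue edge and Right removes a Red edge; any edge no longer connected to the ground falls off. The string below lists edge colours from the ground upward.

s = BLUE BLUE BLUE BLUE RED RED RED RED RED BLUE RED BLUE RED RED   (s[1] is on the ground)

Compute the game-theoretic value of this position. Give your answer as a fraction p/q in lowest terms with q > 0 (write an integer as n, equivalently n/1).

1 of 14 · B · max L 0 · min R +∞ ⇒ 1
2 of 14 · BB · max L 1 · min R +∞ ⇒ 2
3 of 14 · BBB · max L 2 · min R +∞ ⇒ 3
4 of 14 · BBBB · max L 3 · min R +∞ ⇒ 4
5 of 14 · BBBBR · max L 3 · min R 4 ⇒ 7/2
6 of 14 · BBBBRR · max L 3 · min R 7/2 ⇒ 13/4
7 of 14 · BBBBRRR · max L 3 · min R 13/4 ⇒ 25/8
8 of 14 · BBBBRRRR · max L 3 · min R 25/8 ⇒ 49/16
9 of 14 · BBBBRRRRR · max L 3 · min R 49/16 ⇒ 97/32
10 of 14 · BBBBRRRRRB · max L 97/32 · min R 49/16 ⇒ 195/64
11 of 14 · BBBBRRRRRBR · max L 97/32 · min R 195/64 ⇒ 389/128
12 of 14 · BBBBRRRRRBRB · max L 389/128 · min R 195/64 ⇒ 779/256
13 of 14 · BBBBRRRRRBRBR · max L 389/128 · min R 779/256 ⇒ 1557/512
14 of 14 · BBBBRRRRRBRBRR · max L 389/128 · min R 1557/512 ⇒ 3113/1024

3113/1024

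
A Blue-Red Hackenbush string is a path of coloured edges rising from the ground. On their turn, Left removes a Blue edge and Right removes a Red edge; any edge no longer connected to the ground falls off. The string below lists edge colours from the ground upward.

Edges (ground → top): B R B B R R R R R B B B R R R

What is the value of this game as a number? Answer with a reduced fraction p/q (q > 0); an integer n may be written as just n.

12401/16384

1 of 15 · B · max L 0 · min R +∞ — 1
2 of 15 · BR · max L 0 · min R 1 — 1/2
3 of 15 · BRB · max L 1/2 · min R 1 — 3/4
4 of 15 · BRBB · max L 3/4 · min R 1 — 7/8
5 of 15 · BRBBR · max L 3/4 · min R 7/8 — 13/16
6 of 15 · BRBBRR · max L 3/4 · min R 13/16 — 25/32
7 of 15 · BRBBRRR · max L 3/4 · min R 25/32 — 49/64
8 of 15 · BRBBRRRR · max L 3/4 · min R 49/64 — 97/128
9 of 15 · BRBBRRRRR · max L 3/4 · min R 97/128 — 193/256
10 of 15 · BRBBRRRRRB · max L 193/256 · min R 97/128 — 387/512
11 of 15 · BRBBRRRRRBB · max L 387/512 · min R 97/128 — 775/1024
12 of 15 · BRBBRRRRRBBB · max L 775/1024 · min R 97/128 — 1551/2048
13 of 15 · BRBBRRRRRBBBR · max L 775/1024 · min R 1551/2048 — 3101/4096
14 of 15 · BRBBRRRRRBBBRR · max L 775/1024 · min R 3101/4096 — 6201/8192
15 of 15 · BRBBRRRRRBBBRRR · max L 775/1024 · min R 6201/8192 — 12401/16384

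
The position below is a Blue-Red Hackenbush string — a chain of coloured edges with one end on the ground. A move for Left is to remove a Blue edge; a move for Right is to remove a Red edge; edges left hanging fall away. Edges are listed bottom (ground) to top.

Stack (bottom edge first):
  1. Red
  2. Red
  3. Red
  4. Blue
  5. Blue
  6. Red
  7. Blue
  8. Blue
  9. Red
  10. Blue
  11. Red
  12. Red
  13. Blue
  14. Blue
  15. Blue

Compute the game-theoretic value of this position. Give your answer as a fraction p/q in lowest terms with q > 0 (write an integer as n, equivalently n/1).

Prefix values for Red Red Red Blue Blue Red Blue Blue Red Blue Red Red Blue Blue Blue via {L|R} + simplicity:
step 1: add Red to get R; options L={ (no moves) } R={ 0 } ⇒ -1
step 2: add Red to get RR; options L={ (no moves) } R={ -1 0 } ⇒ -2
step 3: add Red to get RRR; options L={ (no moves) } R={ -2 -1 0 } ⇒ -3
step 4: add Blue to get RRRB; options L={ -3 } R={ -2 -1 0 } ⇒ -5/2
step 5: add Blue to get RRRBB; options L={ -3 -5/2 } R={ -2 -1 0 } ⇒ -9/4
step 6: add Red to get RRRBBR; options L={ -3 -5/2 } R={ -9/4 -2 -1 0 } ⇒ -19/8
step 7: add Blue to get RRRBBRB; options L={ -3 -5/2 -19/8 } R={ -9/4 -2 -1 0 } ⇒ -37/16
step 8: add Blue to get RRRBBRBB; options L={ -3 -5/2 -19/8 -37/16 } R={ -9/4 -2 -1 0 } ⇒ -73/32
step 9: add Red to get RRRBBRBBR; options L={ -3 -5/2 -19/8 -37/16 } R={ -73/32 -9/4 -2 -1 0 } ⇒ -147/64
step 10: add Blue to get RRRBBRBBRB; options L={ -3 -5/2 -19/8 -37/16 -147/64 } R={ -73/32 -9/4 -2 -1 0 } ⇒ -293/128
step 11: add Red to get RRRBBRBBRBR; options L={ -3 -5/2 -19/8 -37/16 -147/64 } R={ -293/128 -73/32 -9/4 -2 -1 0 } ⇒ -587/256
step 12: add Red to get RRRBBRBBRBRR; options L={ -3 -5/2 -19/8 -37/16 -147/64 } R={ -587/256 -293/128 -73/32 -9/4 -2 -1 0 } ⇒ -1175/512
step 13: add Blue to get RRRBBRBBRBRRB; options L={ -3 -5/2 -19/8 -37/16 -147/64 -1175/512 } R={ -587/256 -293/128 -73/32 -9/4 -2 -1 0 } ⇒ -2349/1024
step 14: add Blue to get RRRBBRBBRBRRBB; options L={ -3 -5/2 -19/8 -37/16 -147/64 -1175/512 -2349/1024 } R={ -587/256 -293/128 -73/32 -9/4 -2 -1 0 } ⇒ -4697/2048
step 15: add Blue to get RRRBBRBBRBRRBBB; options L={ -3 -5/2 -19/8 -37/16 -147/64 -1175/512 -2349/1024 -4697/2048 } R={ -587/256 -293/128 -73/32 -9/4 -2 -1 0 } ⇒ -9393/4096

-9393/4096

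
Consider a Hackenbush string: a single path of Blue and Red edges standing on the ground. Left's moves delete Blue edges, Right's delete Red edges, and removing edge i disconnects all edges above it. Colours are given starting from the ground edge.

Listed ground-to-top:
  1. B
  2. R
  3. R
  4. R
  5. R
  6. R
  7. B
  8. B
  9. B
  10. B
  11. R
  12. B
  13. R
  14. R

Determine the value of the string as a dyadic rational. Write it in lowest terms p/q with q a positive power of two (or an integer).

489/8192

B: Left { 0 }, Right { · } → simplest 1
BR: Left { 0 }, Right { 1 } → simplest 1/2
BRR: Left { 0 }, Right { 1/2,1 } → simplest 1/4
BRRR: Left { 0 }, Right { 1/4,1/2,1 } → simplest 1/8
BRRRR: Left { 0 }, Right { 1/8,1/4,1/2,1 } → simplest 1/16
BRRRRR: Left { 0 }, Right { 1/16,1/8,1/4,1/2,1 } → simplest 1/32
BRRRRRB: Left { 0,1/32 }, Right { 1/16,1/8,1/4,1/2,1 } → simplest 3/64
BRRRRRBB: Left { 0,1/32,3/64 }, Right { 1/16,1/8,1/4,1/2,1 } → simplest 7/128
BRRRRRBBB: Left { 0,1/32,3/64,7/128 }, Right { 1/16,1/8,1/4,1/2,1 } → simplest 15/256
BRRRRRBBBB: Left { 0,1/32,3/64,7/128,15/256 }, Right { 1/16,1/8,1/4,1/2,1 } → simplest 31/512
BRRRRRBBBBR: Left { 0,1/32,3/64,7/128,15/256 }, Right { 31/512,1/16,1/8,1/4,1/2,1 } → simplest 61/1024
BRRRRRBBBBRB: Left { 0,1/32,3/64,7/128,15/256,61/1024 }, Right { 31/512,1/16,1/8,1/4,1/2,1 } → simplest 123/2048
BRRRRRBBBBRBR: Left { 0,1/32,3/64,7/128,15/256,61/1024 }, Right { 123/2048,31/512,1/16,1/8,1/4,1/2,1 } → simplest 245/4096
BRRRRRBBBBRBRR: Left { 0,1/32,3/64,7/128,15/256,61/1024 }, Right { 245/4096,123/2048,31/512,1/16,1/8,1/4,1/2,1 } → simplest 489/8192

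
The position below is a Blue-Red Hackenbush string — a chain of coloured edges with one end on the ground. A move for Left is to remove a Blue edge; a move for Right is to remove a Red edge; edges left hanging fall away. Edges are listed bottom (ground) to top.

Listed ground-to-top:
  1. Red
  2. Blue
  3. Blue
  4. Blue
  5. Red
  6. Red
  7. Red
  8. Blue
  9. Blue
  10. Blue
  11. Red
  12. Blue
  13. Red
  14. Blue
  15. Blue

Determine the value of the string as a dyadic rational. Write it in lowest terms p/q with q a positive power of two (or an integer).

v(R) = { ∅ | 0 } => -1
v(RB) = { -1 | 0 } => -1/2
v(RBB) = { -1; -1/2 | 0 } => -1/4
v(RBBB) = { -1; -1/2; -1/4 | 0 } => -1/8
v(RBBBR) = { -1; -1/2; -1/4 | -1/8; 0 } => -3/16
v(RBBBRR) = { -1; -1/2; -1/4 | -3/16; -1/8; 0 } => -7/32
v(RBBBRRR) = { -1; -1/2; -1/4 | -7/32; -3/16; -1/8; 0 } => -15/64
v(RBBBRRRB) = { -1; -1/2; -1/4; -15/64 | -7/32; -3/16; -1/8; 0 } => -29/128
v(RBBBRRRBB) = { -1; -1/2; -1/4; -15/64; -29/128 | -7/32; -3/16; -1/8; 0 } => -57/256
v(RBBBRRRBBB) = { -1; -1/2; -1/4; -15/64; -29/128; -57/256 | -7/32; -3/16; -1/8; 0 } => -113/512
v(RBBBRRRBBBR) = { -1; -1/2; -1/4; -15/64; -29/128; -57/256 | -113/512; -7/32; -3/16; -1/8; 0 } => -227/1024
v(RBBBRRRBBBRB) = { -1; -1/2; -1/4; -15/64; -29/128; -57/256; -227/1024 | -113/512; -7/32; -3/16; -1/8; 0 } => -453/2048
v(RBBBRRRBBBRBR) = { -1; -1/2; -1/4; -15/64; -29/128; -57/256; -227/1024 | -453/2048; -113/512; -7/32; -3/16; -1/8; 0 } => -907/4096
v(RBBBRRRBBBRBRB) = { -1; -1/2; -1/4; -15/64; -29/128; -57/256; -227/1024; -907/4096 | -453/2048; -113/512; -7/32; -3/16; -1/8; 0 } => -1813/8192
v(RBBBRRRBBBRBRBB) = { -1; -1/2; -1/4; -15/64; -29/128; -57/256; -227/1024; -907/4096; -1813/8192 | -453/2048; -113/512; -7/32; -3/16; -1/8; 0 } => -3625/16384

-3625/16384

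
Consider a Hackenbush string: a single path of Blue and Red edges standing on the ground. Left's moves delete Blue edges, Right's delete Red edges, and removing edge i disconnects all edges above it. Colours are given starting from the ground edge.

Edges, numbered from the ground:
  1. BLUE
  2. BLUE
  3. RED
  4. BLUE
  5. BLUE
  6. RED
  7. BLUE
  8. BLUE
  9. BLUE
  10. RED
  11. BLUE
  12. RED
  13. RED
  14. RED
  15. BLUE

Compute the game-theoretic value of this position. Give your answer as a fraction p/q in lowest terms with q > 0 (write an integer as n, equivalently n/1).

1 of 15 · B · max L 0 · min R +∞ gives 1
2 of 15 · BB · max L 1 · min R +∞ gives 2
3 of 15 · BBR · max L 1 · min R 2 gives 3/2
4 of 15 · BBRB · max L 3/2 · min R 2 gives 7/4
5 of 15 · BBRBB · max L 7/4 · min R 2 gives 15/8
6 of 15 · BBRBBR · max L 7/4 · min R 15/8 gives 29/16
7 of 15 · BBRBBRB · max L 29/16 · min R 15/8 gives 59/32
8 of 15 · BBRBBRBB · max L 59/32 · min R 15/8 gives 119/64
9 of 15 · BBRBBRBBB · max L 119/64 · min R 15/8 gives 239/128
10 of 15 · BBRBBRBBBR · max L 119/64 · min R 239/128 gives 477/256
11 of 15 · BBRBBRBBBRB · max L 477/256 · min R 239/128 gives 955/512
12 of 15 · BBRBBRBBBRBR · max L 477/256 · min R 955/512 gives 1909/1024
13 of 15 · BBRBBRBBBRBRR · max L 477/256 · min R 1909/1024 gives 3817/2048
14 of 15 · BBRBBRBBBRBRRR · max L 477/256 · min R 3817/2048 gives 7633/4096
15 of 15 · BBRBBRBBBRBRRRB · max L 7633/4096 · min R 3817/2048 gives 15267/8192

15267/8192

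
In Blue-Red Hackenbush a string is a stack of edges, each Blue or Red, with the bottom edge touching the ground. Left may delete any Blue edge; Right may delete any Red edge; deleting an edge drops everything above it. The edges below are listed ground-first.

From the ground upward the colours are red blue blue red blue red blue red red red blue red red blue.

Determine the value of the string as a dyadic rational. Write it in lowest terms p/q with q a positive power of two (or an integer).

-2797/8192

1 of 14 · r · max L −∞ · min R 0 -> -1
2 of 14 · rb · max L -1 · min R 0 -> -1/2
3 of 14 · rbb · max L -1/2 · min R 0 -> -1/4
4 of 14 · rbbr · max L -1/2 · min R -1/4 -> -3/8
5 of 14 · rbbrb · max L -3/8 · min R -1/4 -> -5/16
6 of 14 · rbbrbr · max L -3/8 · min R -5/16 -> -11/32
7 of 14 · rbbrbrb · max L -11/32 · min R -5/16 -> -21/64
8 of 14 · rbbrbrbr · max L -11/32 · min R -21/64 -> -43/128
9 of 14 · rbbrbrbrr · max L -11/32 · min R -43/128 -> -87/256
10 of 14 · rbbrbrbrrr · max L -11/32 · min R -87/256 -> -175/512
11 of 14 · rbbrbrbrrrb · max L -175/512 · min R -87/256 -> -349/1024
12 of 14 · rbbrbrbrrrbr · max L -175/512 · min R -349/1024 -> -699/2048
13 of 14 · rbbrbrbrrrbrr · max L -175/512 · min R -699/2048 -> -1399/4096
14 of 14 · rbbrbrbrrrbrrb · max L -1399/4096 · min R -699/2048 -> -2797/8192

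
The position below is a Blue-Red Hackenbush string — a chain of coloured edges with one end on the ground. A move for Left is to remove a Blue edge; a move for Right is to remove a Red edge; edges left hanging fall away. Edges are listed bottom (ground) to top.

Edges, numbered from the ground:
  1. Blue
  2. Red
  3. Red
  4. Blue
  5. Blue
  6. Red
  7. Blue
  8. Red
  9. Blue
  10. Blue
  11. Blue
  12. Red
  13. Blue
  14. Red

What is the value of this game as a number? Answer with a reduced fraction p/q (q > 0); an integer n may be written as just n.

3445/8192

edge 1 of 14 (Blue): { 0 | ∅ } ⇒ 1
edge 2 of 14 (Red): { 0 | 1 } ⇒ 1/2
edge 3 of 14 (Red): { 0 | 1/2,1 } ⇒ 1/4
edge 4 of 14 (Blue): { 0,1/4 | 1/2,1 } ⇒ 3/8
edge 5 of 14 (Blue): { 0,1/4,3/8 | 1/2,1 } ⇒ 7/16
edge 6 of 14 (Red): { 0,1/4,3/8 | 7/16,1/2,1 } ⇒ 13/32
edge 7 of 14 (Blue): { 0,1/4,3/8,13/32 | 7/16,1/2,1 } ⇒ 27/64
edge 8 of 14 (Red): { 0,1/4,3/8,13/32 | 27/64,7/16,1/2,1 } ⇒ 53/128
edge 9 of 14 (Blue): { 0,1/4,3/8,13/32,53/128 | 27/64,7/16,1/2,1 } ⇒ 107/256
edge 10 of 14 (Blue): { 0,1/4,3/8,13/32,53/128,107/256 | 27/64,7/16,1/2,1 } ⇒ 215/512
edge 11 of 14 (Blue): { 0,1/4,3/8,13/32,53/128,107/256,215/512 | 27/64,7/16,1/2,1 } ⇒ 431/1024
edge 12 of 14 (Red): { 0,1/4,3/8,13/32,53/128,107/256,215/512 | 431/1024,27/64,7/16,1/2,1 } ⇒ 861/2048
edge 13 of 14 (Blue): { 0,1/4,3/8,13/32,53/128,107/256,215/512,861/2048 | 431/1024,27/64,7/16,1/2,1 } ⇒ 1723/4096
edge 14 of 14 (Red): { 0,1/4,3/8,13/32,53/128,107/256,215/512,861/2048 | 1723/4096,431/1024,27/64,7/16,1/2,1 } ⇒ 3445/8192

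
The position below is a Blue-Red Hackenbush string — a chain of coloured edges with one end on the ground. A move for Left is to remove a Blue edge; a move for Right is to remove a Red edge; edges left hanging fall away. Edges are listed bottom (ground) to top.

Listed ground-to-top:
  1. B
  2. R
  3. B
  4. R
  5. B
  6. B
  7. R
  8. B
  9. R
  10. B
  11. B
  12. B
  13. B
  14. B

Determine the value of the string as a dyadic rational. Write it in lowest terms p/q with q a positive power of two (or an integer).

5823/8192

Build g(s[:k]) for k = 1..14, string s = B R B R B B R B R B B B B B.
edge 1 of 14 (B): { 0 | · } => 1
edge 2 of 14 (R): { 0 | 1 } => 1/2
edge 3 of 14 (B): { 0, 1/2 | 1 } => 3/4
edge 4 of 14 (R): { 0, 1/2 | 3/4, 1 } => 5/8
edge 5 of 14 (B): { 0, 1/2, 5/8 | 3/4, 1 } => 11/16
edge 6 of 14 (B): { 0, 1/2, 5/8, 11/16 | 3/4, 1 } => 23/32
edge 7 of 14 (R): { 0, 1/2, 5/8, 11/16 | 23/32, 3/4, 1 } => 45/64
edge 8 of 14 (B): { 0, 1/2, 5/8, 11/16, 45/64 | 23/32, 3/4, 1 } => 91/128
edge 9 of 14 (R): { 0, 1/2, 5/8, 11/16, 45/64 | 91/128, 23/32, 3/4, 1 } => 181/256
edge 10 of 14 (B): { 0, 1/2, 5/8, 11/16, 45/64, 181/256 | 91/128, 23/32, 3/4, 1 } => 363/512
edge 11 of 14 (B): { 0, 1/2, 5/8, 11/16, 45/64, 181/256, 363/512 | 91/128, 23/32, 3/4, 1 } => 727/1024
edge 12 of 14 (B): { 0, 1/2, 5/8, 11/16, 45/64, 181/256, 363/512, 727/1024 | 91/128, 23/32, 3/4, 1 } => 1455/2048
edge 13 of 14 (B): { 0, 1/2, 5/8, 11/16, 45/64, 181/256, 363/512, 727/1024, 1455/2048 | 91/128, 23/32, 3/4, 1 } => 2911/4096
edge 14 of 14 (B): { 0, 1/2, 5/8, 11/16, 45/64, 181/256, 363/512, 727/1024, 1455/2048, 2911/4096 | 91/128, 23/32, 3/4, 1 } => 5823/8192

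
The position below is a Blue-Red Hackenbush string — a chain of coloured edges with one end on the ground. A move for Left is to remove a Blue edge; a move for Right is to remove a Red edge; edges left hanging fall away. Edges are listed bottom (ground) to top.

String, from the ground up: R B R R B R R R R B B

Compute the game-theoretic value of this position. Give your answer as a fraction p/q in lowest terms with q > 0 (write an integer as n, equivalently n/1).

-889/1024

step 1: add R to get R; options L={ none } R={ 0 } gives -1
step 2: add B to get RB; options L={ -1 } R={ 0 } gives -1/2
step 3: add R to get RBR; options L={ -1 } R={ -1/2,0 } gives -3/4
step 4: add R to get RBRR; options L={ -1 } R={ -3/4,-1/2,0 } gives -7/8
step 5: add B to get RBRRB; options L={ -1,-7/8 } R={ -3/4,-1/2,0 } gives -13/16
step 6: add R to get RBRRBR; options L={ -1,-7/8 } R={ -13/16,-3/4,-1/2,0 } gives -27/32
step 7: add R to get RBRRBRR; options L={ -1,-7/8 } R={ -27/32,-13/16,-3/4,-1/2,0 } gives -55/64
step 8: add R to get RBRRBRRR; options L={ -1,-7/8 } R={ -55/64,-27/32,-13/16,-3/4,-1/2,0 } gives -111/128
step 9: add R to get RBRRBRRRR; options L={ -1,-7/8 } R={ -111/128,-55/64,-27/32,-13/16,-3/4,-1/2,0 } gives -223/256
step 10: add B to get RBRRBRRRRB; options L={ -1,-7/8,-223/256 } R={ -111/128,-55/64,-27/32,-13/16,-3/4,-1/2,0 } gives -445/512
step 11: add B to get RBRRBRRRRBB; options L={ -1,-7/8,-223/256,-445/512 } R={ -111/128,-55/64,-27/32,-13/16,-3/4,-1/2,0 } gives -889/1024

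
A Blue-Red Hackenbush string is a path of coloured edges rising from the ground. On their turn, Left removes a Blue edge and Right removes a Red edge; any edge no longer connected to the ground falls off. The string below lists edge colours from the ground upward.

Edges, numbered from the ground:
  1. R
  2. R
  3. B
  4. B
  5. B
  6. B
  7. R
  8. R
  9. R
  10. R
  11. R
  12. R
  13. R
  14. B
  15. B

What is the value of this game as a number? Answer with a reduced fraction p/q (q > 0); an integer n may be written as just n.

-9209/8192

step 1: add R to get R; options L={ · } R={ 0 } — -1
step 2: add R to get RR; options L={ · } R={ -1; 0 } — -2
step 3: add B to get RRB; options L={ -2 } R={ -1; 0 } — -3/2
step 4: add B to get RRBB; options L={ -2; -3/2 } R={ -1; 0 } — -5/4
step 5: add B to get RRBBB; options L={ -2; -3/2; -5/4 } R={ -1; 0 } — -9/8
step 6: add B to get RRBBBB; options L={ -2; -3/2; -5/4; -9/8 } R={ -1; 0 } — -17/16
step 7: add R to get RRBBBBR; options L={ -2; -3/2; -5/4; -9/8 } R={ -17/16; -1; 0 } — -35/32
step 8: add R to get RRBBBBRR; options L={ -2; -3/2; -5/4; -9/8 } R={ -35/32; -17/16; -1; 0 } — -71/64
step 9: add R to get RRBBBBRRR; options L={ -2; -3/2; -5/4; -9/8 } R={ -71/64; -35/32; -17/16; -1; 0 } — -143/128
step 10: add R to get RRBBBBRRRR; options L={ -2; -3/2; -5/4; -9/8 } R={ -143/128; -71/64; -35/32; -17/16; -1; 0 } — -287/256
step 11: add R to get RRBBBBRRRRR; options L={ -2; -3/2; -5/4; -9/8 } R={ -287/256; -143/128; -71/64; -35/32; -17/16; -1; 0 } — -575/512
step 12: add R to get RRBBBBRRRRRR; options L={ -2; -3/2; -5/4; -9/8 } R={ -575/512; -287/256; -143/128; -71/64; -35/32; -17/16; -1; 0 } — -1151/1024
step 13: add R to get RRBBBBRRRRRRR; options L={ -2; -3/2; -5/4; -9/8 } R={ -1151/1024; -575/512; -287/256; -143/128; -71/64; -35/32; -17/16; -1; 0 } — -2303/2048
step 14: add B to get RRBBBBRRRRRRRB; options L={ -2; -3/2; -5/4; -9/8; -2303/2048 } R={ -1151/1024; -575/512; -287/256; -143/128; -71/64; -35/32; -17/16; -1; 0 } — -4605/4096
step 15: add B to get RRBBBBRRRRRRRBB; options L={ -2; -3/2; -5/4; -9/8; -2303/2048; -4605/4096 } R={ -1151/1024; -575/512; -287/256; -143/128; -71/64; -35/32; -17/16; -1; 0 } — -9209/8192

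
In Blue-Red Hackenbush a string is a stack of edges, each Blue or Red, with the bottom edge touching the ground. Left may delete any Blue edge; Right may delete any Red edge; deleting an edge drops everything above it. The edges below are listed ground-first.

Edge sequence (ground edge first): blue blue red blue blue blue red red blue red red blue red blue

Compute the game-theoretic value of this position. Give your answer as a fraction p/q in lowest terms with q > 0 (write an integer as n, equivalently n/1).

7755/4096

val(b) = { 0 | · } = 1
val(bb) = { 0; 1 | · } = 2
val(bbr) = { 0; 1 | 2 } = 3/2
val(bbrb) = { 0; 1; 3/2 | 2 } = 7/4
val(bbrbb) = { 0; 1; 3/2; 7/4 | 2 } = 15/8
val(bbrbbb) = { 0; 1; 3/2; 7/4; 15/8 | 2 } = 31/16
val(bbrbbbr) = { 0; 1; 3/2; 7/4; 15/8 | 31/16; 2 } = 61/32
val(bbrbbbrr) = { 0; 1; 3/2; 7/4; 15/8 | 61/32; 31/16; 2 } = 121/64
val(bbrbbbrrb) = { 0; 1; 3/2; 7/4; 15/8; 121/64 | 61/32; 31/16; 2 } = 243/128
val(bbrbbbrrbr) = { 0; 1; 3/2; 7/4; 15/8; 121/64 | 243/128; 61/32; 31/16; 2 } = 485/256
val(bbrbbbrrbrr) = { 0; 1; 3/2; 7/4; 15/8; 121/64 | 485/256; 243/128; 61/32; 31/16; 2 } = 969/512
val(bbrbbbrrbrrb) = { 0; 1; 3/2; 7/4; 15/8; 121/64; 969/512 | 485/256; 243/128; 61/32; 31/16; 2 } = 1939/1024
val(bbrbbbrrbrrbr) = { 0; 1; 3/2; 7/4; 15/8; 121/64; 969/512 | 1939/1024; 485/256; 243/128; 61/32; 31/16; 2 } = 3877/2048
val(bbrbbbrrbrrbrb) = { 0; 1; 3/2; 7/4; 15/8; 121/64; 969/512; 3877/2048 | 1939/1024; 485/256; 243/128; 61/32; 31/16; 2 } = 7755/4096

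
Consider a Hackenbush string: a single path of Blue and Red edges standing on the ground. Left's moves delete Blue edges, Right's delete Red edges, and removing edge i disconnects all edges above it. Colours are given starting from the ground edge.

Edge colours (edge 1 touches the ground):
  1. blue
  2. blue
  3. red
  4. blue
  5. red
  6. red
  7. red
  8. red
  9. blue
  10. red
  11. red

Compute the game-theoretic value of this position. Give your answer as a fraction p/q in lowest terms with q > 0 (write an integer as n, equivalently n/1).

Prefix values for blue blue red blue red red red red blue red red via {L|R} + simplicity:
G_1 [b]  L=[0]  R=[∅]  ⇒ 1
G_2 [bb]  L=[0,1]  R=[∅]  ⇒ 2
G_3 [bbr]  L=[0,1]  R=[2]  ⇒ 3/2
G_4 [bbrb]  L=[0,1,3/2]  R=[2]  ⇒ 7/4
G_5 [bbrbr]  L=[0,1,3/2]  R=[7/4,2]  ⇒ 13/8
G_6 [bbrbrr]  L=[0,1,3/2]  R=[13/8,7/4,2]  ⇒ 25/16
G_7 [bbrbrrr]  L=[0,1,3/2]  R=[25/16,13/8,7/4,2]  ⇒ 49/32
G_8 [bbrbrrrr]  L=[0,1,3/2]  R=[49/32,25/16,13/8,7/4,2]  ⇒ 97/64
G_9 [bbrbrrrrb]  L=[0,1,3/2,97/64]  R=[49/32,25/16,13/8,7/4,2]  ⇒ 195/128
G_10 [bbrbrrrrbr]  L=[0,1,3/2,97/64]  R=[195/128,49/32,25/16,13/8,7/4,2]  ⇒ 389/256
G_11 [bbrbrrrrbrr]  L=[0,1,3/2,97/64]  R=[389/256,195/128,49/32,25/16,13/8,7/4,2]  ⇒ 777/512

777/512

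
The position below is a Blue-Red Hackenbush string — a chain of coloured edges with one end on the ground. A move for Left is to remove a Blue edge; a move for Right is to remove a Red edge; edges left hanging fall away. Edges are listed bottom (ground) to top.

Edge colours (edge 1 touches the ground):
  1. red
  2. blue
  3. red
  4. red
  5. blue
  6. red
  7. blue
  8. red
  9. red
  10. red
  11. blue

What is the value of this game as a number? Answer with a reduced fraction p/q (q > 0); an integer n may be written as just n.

edge 1 of 11 (red): {  | 0 } so -1
edge 2 of 11 (blue): { -1 | 0 } so -1/2
edge 3 of 11 (red): { -1 | -1/2, 0 } so -3/4
edge 4 of 11 (red): { -1 | -3/4, -1/2, 0 } so -7/8
edge 5 of 11 (blue): { -1, -7/8 | -3/4, -1/2, 0 } so -13/16
edge 6 of 11 (red): { -1, -7/8 | -13/16, -3/4, -1/2, 0 } so -27/32
edge 7 of 11 (blue): { -1, -7/8, -27/32 | -13/16, -3/4, -1/2, 0 } so -53/64
edge 8 of 11 (red): { -1, -7/8, -27/32 | -53/64, -13/16, -3/4, -1/2, 0 } so -107/128
edge 9 of 11 (red): { -1, -7/8, -27/32 | -107/128, -53/64, -13/16, -3/4, -1/2, 0 } so -215/256
edge 10 of 11 (red): { -1, -7/8, -27/32 | -215/256, -107/128, -53/64, -13/16, -3/4, -1/2, 0 } so -431/512
edge 11 of 11 (blue): { -1, -7/8, -27/32, -431/512 | -215/256, -107/128, -53/64, -13/16, -3/4, -1/2, 0 } so -861/1024

-861/1024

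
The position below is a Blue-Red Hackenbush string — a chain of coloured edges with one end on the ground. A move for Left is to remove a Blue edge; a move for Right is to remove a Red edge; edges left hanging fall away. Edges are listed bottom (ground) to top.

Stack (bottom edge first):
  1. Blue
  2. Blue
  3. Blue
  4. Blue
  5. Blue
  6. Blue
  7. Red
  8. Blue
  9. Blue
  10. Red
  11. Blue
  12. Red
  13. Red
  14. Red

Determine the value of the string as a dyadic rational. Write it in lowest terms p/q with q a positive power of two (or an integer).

Build g(s[:k]) for k = 1..14, string s = Blue Blue Blue Blue Blue Blue Red Blue Blue Red Blue Red Red Red.
g(B) = { 0 | none } ⇒ 1
g(BB) = { 0,1 | none } ⇒ 2
g(BBB) = { 0,1,2 | none } ⇒ 3
g(BBBB) = { 0,1,2,3 | none } ⇒ 4
g(BBBBB) = { 0,1,2,3,4 | none } ⇒ 5
g(BBBBBB) = { 0,1,2,3,4,5 | none } ⇒ 6
g(BBBBBBR) = { 0,1,2,3,4,5 | 6 } ⇒ 11/2
g(BBBBBBRB) = { 0,1,2,3,4,5,11/2 | 6 } ⇒ 23/4
g(BBBBBBRBB) = { 0,1,2,3,4,5,11/2,23/4 | 6 } ⇒ 47/8
g(BBBBBBRBBR) = { 0,1,2,3,4,5,11/2,23/4 | 47/8,6 } ⇒ 93/16
g(BBBBBBRBBRB) = { 0,1,2,3,4,5,11/2,23/4,93/16 | 47/8,6 } ⇒ 187/32
g(BBBBBBRBBRBR) = { 0,1,2,3,4,5,11/2,23/4,93/16 | 187/32,47/8,6 } ⇒ 373/64
g(BBBBBBRBBRBRR) = { 0,1,2,3,4,5,11/2,23/4,93/16 | 373/64,187/32,47/8,6 } ⇒ 745/128
g(BBBBBBRBBRBRRR) = { 0,1,2,3,4,5,11/2,23/4,93/16 | 745/128,373/64,187/32,47/8,6 } ⇒ 1489/256

1489/256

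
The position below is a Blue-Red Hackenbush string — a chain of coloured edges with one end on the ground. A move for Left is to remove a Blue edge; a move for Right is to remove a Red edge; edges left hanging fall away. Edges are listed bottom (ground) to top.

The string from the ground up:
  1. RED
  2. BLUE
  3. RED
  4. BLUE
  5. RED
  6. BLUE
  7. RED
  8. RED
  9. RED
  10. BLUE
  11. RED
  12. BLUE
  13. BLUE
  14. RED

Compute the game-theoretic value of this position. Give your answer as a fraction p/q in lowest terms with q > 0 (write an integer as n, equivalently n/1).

Build v(s[:k]) for k = 1..14, string s = RED BLUE RED BLUE RED BLUE RED RED RED BLUE RED BLUE BLUE RED.
1 of 14 · R · max L −∞ · min R 0 gives -1
2 of 14 · RB · max L -1 · min R 0 gives -1/2
3 of 14 · RBR · max L -1 · min R -1/2 gives -3/4
4 of 14 · RBRB · max L -3/4 · min R -1/2 gives -5/8
5 of 14 · RBRBR · max L -3/4 · min R -5/8 gives -11/16
6 of 14 · RBRBRB · max L -11/16 · min R -5/8 gives -21/32
7 of 14 · RBRBRBR · max L -11/16 · min R -21/32 gives -43/64
8 of 14 · RBRBRBRR · max L -11/16 · min R -43/64 gives -87/128
9 of 14 · RBRBRBRRR · max L -11/16 · min R -87/128 gives -175/256
10 of 14 · RBRBRBRRRB · max L -175/256 · min R -87/128 gives -349/512
11 of 14 · RBRBRBRRRBR · max L -175/256 · min R -349/512 gives -699/1024
12 of 14 · RBRBRBRRRBRB · max L -699/1024 · min R -349/512 gives -1397/2048
13 of 14 · RBRBRBRRRBRBB · max L -1397/2048 · min R -349/512 gives -2793/4096
14 of 14 · RBRBRBRRRBRBBR · max L -1397/2048 · min R -2793/4096 gives -5587/8192

-5587/8192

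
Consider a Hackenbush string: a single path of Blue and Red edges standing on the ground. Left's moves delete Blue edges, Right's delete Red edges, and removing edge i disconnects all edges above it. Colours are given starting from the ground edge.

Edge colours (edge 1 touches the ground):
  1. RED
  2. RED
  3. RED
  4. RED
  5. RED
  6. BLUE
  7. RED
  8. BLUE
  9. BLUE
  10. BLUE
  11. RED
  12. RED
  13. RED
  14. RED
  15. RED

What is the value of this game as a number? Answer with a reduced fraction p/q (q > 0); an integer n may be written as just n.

-4671/1024

Recurse on prefixes of the 15-edge string RED RED RED RED RED BLUE RED BLUE BLUE BLUE RED RED RED RED RED:
v(R) = {  | 0 } → -1
v(RR) = {  | -1 0 } → -2
v(RRR) = {  | -2 -1 0 } → -3
v(RRRR) = {  | -3 -2 -1 0 } → -4
v(RRRRR) = {  | -4 -3 -2 -1 0 } → -5
v(RRRRRB) = { -5 | -4 -3 -2 -1 0 } → -9/2
v(RRRRRBR) = { -5 | -9/2 -4 -3 -2 -1 0 } → -19/4
v(RRRRRBRB) = { -5 -19/4 | -9/2 -4 -3 -2 -1 0 } → -37/8
v(RRRRRBRBB) = { -5 -19/4 -37/8 | -9/2 -4 -3 -2 -1 0 } → -73/16
v(RRRRRBRBBB) = { -5 -19/4 -37/8 -73/16 | -9/2 -4 -3 -2 -1 0 } → -145/32
v(RRRRRBRBBBR) = { -5 -19/4 -37/8 -73/16 | -145/32 -9/2 -4 -3 -2 -1 0 } → -291/64
v(RRRRRBRBBBRR) = { -5 -19/4 -37/8 -73/16 | -291/64 -145/32 -9/2 -4 -3 -2 -1 0 } → -583/128
v(RRRRRBRBBBRRR) = { -5 -19/4 -37/8 -73/16 | -583/128 -291/64 -145/32 -9/2 -4 -3 -2 -1 0 } → -1167/256
v(RRRRRBRBBBRRRR) = { -5 -19/4 -37/8 -73/16 | -1167/256 -583/128 -291/64 -145/32 -9/2 -4 -3 -2 -1 0 } → -2335/512
v(RRRRRBRBBBRRRRR) = { -5 -19/4 -37/8 -73/16 | -2335/512 -1167/256 -583/128 -291/64 -145/32 -9/2 -4 -3 -2 -1 0 } → -4671/1024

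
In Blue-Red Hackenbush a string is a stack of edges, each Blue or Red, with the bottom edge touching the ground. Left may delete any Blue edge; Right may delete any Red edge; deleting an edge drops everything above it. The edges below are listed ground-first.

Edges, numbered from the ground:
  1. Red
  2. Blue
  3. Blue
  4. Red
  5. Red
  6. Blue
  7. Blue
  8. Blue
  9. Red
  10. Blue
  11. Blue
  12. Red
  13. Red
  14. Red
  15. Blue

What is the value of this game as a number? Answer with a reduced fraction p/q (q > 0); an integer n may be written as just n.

Build g(s[:k]) for k = 1..15, string s = Red Blue Blue Red Red Blue Blue Blue Red Blue Blue Red Red Red Blue.
edge 1 of 15 (Red): { — | 0 } ⇒ -1
edge 2 of 15 (Blue): { -1 | 0 } ⇒ -1/2
edge 3 of 15 (Blue): { -1, -1/2 | 0 } ⇒ -1/4
edge 4 of 15 (Red): { -1, -1/2 | -1/4, 0 } ⇒ -3/8
edge 5 of 15 (Red): { -1, -1/2 | -3/8, -1/4, 0 } ⇒ -7/16
edge 6 of 15 (Blue): { -1, -1/2, -7/16 | -3/8, -1/4, 0 } ⇒ -13/32
edge 7 of 15 (Blue): { -1, -1/2, -7/16, -13/32 | -3/8, -1/4, 0 } ⇒ -25/64
edge 8 of 15 (Blue): { -1, -1/2, -7/16, -13/32, -25/64 | -3/8, -1/4, 0 } ⇒ -49/128
edge 9 of 15 (Red): { -1, -1/2, -7/16, -13/32, -25/64 | -49/128, -3/8, -1/4, 0 } ⇒ -99/256
edge 10 of 15 (Blue): { -1, -1/2, -7/16, -13/32, -25/64, -99/256 | -49/128, -3/8, -1/4, 0 } ⇒ -197/512
edge 11 of 15 (Blue): { -1, -1/2, -7/16, -13/32, -25/64, -99/256, -197/512 | -49/128, -3/8, -1/4, 0 } ⇒ -393/1024
edge 12 of 15 (Red): { -1, -1/2, -7/16, -13/32, -25/64, -99/256, -197/512 | -393/1024, -49/128, -3/8, -1/4, 0 } ⇒ -787/2048
edge 13 of 15 (Red): { -1, -1/2, -7/16, -13/32, -25/64, -99/256, -197/512 | -787/2048, -393/1024, -49/128, -3/8, -1/4, 0 } ⇒ -1575/4096
edge 14 of 15 (Red): { -1, -1/2, -7/16, -13/32, -25/64, -99/256, -197/512 | -1575/4096, -787/2048, -393/1024, -49/128, -3/8, -1/4, 0 } ⇒ -3151/8192
edge 15 of 15 (Blue): { -1, -1/2, -7/16, -13/32, -25/64, -99/256, -197/512, -3151/8192 | -1575/4096, -787/2048, -393/1024, -49/128, -3/8, -1/4, 0 } ⇒ -6301/16384

-6301/16384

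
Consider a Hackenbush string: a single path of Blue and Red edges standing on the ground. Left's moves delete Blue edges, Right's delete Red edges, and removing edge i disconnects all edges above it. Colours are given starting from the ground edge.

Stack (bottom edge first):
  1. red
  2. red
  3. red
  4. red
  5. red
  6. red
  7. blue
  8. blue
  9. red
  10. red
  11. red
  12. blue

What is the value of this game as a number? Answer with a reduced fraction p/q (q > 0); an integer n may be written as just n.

Prefix values for red red red red red red blue blue red red red blue via {L|R} + simplicity:
v(r) = { (no moves) | 0 } so -1
v(rr) = { (no moves) | -1, 0 } so -2
v(rrr) = { (no moves) | -2, -1, 0 } so -3
v(rrrr) = { (no moves) | -3, -2, -1, 0 } so -4
v(rrrrr) = { (no moves) | -4, -3, -2, -1, 0 } so -5
v(rrrrrr) = { (no moves) | -5, -4, -3, -2, -1, 0 } so -6
v(rrrrrrb) = { -6 | -5, -4, -3, -2, -1, 0 } so -11/2
v(rrrrrrbb) = { -6, -11/2 | -5, -4, -3, -2, -1, 0 } so -21/4
v(rrrrrrbbr) = { -6, -11/2 | -21/4, -5, -4, -3, -2, -1, 0 } so -43/8
v(rrrrrrbbrr) = { -6, -11/2 | -43/8, -21/4, -5, -4, -3, -2, -1, 0 } so -87/16
v(rrrrrrbbrrr) = { -6, -11/2 | -87/16, -43/8, -21/4, -5, -4, -3, -2, -1, 0 } so -175/32
v(rrrrrrbbrrrb) = { -6, -11/2, -175/32 | -87/16, -43/8, -21/4, -5, -4, -3, -2, -1, 0 } so -349/64

-349/64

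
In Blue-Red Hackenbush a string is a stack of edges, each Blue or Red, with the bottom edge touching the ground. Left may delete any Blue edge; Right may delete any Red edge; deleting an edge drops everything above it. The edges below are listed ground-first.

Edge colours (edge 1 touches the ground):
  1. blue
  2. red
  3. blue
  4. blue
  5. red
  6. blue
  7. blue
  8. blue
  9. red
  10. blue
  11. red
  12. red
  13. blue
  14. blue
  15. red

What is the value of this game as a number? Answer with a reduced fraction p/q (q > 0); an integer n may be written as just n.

v(b) = { 0 | — } => 1
v(br) = { 0 | 1 } => 1/2
v(brb) = { 0; 1/2 | 1 } => 3/4
v(brbb) = { 0; 1/2; 3/4 | 1 } => 7/8
v(brbbr) = { 0; 1/2; 3/4 | 7/8; 1 } => 13/16
v(brbbrb) = { 0; 1/2; 3/4; 13/16 | 7/8; 1 } => 27/32
v(brbbrbb) = { 0; 1/2; 3/4; 13/16; 27/32 | 7/8; 1 } => 55/64
v(brbbrbbb) = { 0; 1/2; 3/4; 13/16; 27/32; 55/64 | 7/8; 1 } => 111/128
v(brbbrbbbr) = { 0; 1/2; 3/4; 13/16; 27/32; 55/64 | 111/128; 7/8; 1 } => 221/256
v(brbbrbbbrb) = { 0; 1/2; 3/4; 13/16; 27/32; 55/64; 221/256 | 111/128; 7/8; 1 } => 443/512
v(brbbrbbbrbr) = { 0; 1/2; 3/4; 13/16; 27/32; 55/64; 221/256 | 443/512; 111/128; 7/8; 1 } => 885/1024
v(brbbrbbbrbrr) = { 0; 1/2; 3/4; 13/16; 27/32; 55/64; 221/256 | 885/1024; 443/512; 111/128; 7/8; 1 } => 1769/2048
v(brbbrbbbrbrrb) = { 0; 1/2; 3/4; 13/16; 27/32; 55/64; 221/256; 1769/2048 | 885/1024; 443/512; 111/128; 7/8; 1 } => 3539/4096
v(brbbrbbbrbrrbb) = { 0; 1/2; 3/4; 13/16; 27/32; 55/64; 221/256; 1769/2048; 3539/4096 | 885/1024; 443/512; 111/128; 7/8; 1 } => 7079/8192
v(brbbrbbbrbrrbbr) = { 0; 1/2; 3/4; 13/16; 27/32; 55/64; 221/256; 1769/2048; 3539/4096 | 7079/8192; 885/1024; 443/512; 111/128; 7/8; 1 } => 14157/16384

14157/16384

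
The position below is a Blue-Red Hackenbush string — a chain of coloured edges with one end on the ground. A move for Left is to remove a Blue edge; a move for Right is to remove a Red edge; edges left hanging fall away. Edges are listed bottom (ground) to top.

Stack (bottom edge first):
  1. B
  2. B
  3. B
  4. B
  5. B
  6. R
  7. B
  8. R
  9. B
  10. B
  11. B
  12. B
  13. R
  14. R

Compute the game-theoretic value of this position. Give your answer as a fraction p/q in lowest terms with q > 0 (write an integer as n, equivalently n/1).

B: Left { 0 }, Right { · } -> simplest 1
BB: Left { 0 1 }, Right { · } -> simplest 2
BBB: Left { 0 1 2 }, Right { · } -> simplest 3
BBBB: Left { 0 1 2 3 }, Right { · } -> simplest 4
BBBBB: Left { 0 1 2 3 4 }, Right { · } -> simplest 5
BBBBBR: Left { 0 1 2 3 4 }, Right { 5 } -> simplest 9/2
BBBBBRB: Left { 0 1 2 3 4 9/2 }, Right { 5 } -> simplest 19/4
BBBBBRBR: Left { 0 1 2 3 4 9/2 }, Right { 19/4 5 } -> simplest 37/8
BBBBBRBRB: Left { 0 1 2 3 4 9/2 37/8 }, Right { 19/4 5 } -> simplest 75/16
BBBBBRBRBB: Left { 0 1 2 3 4 9/2 37/8 75/16 }, Right { 19/4 5 } -> simplest 151/32
BBBBBRBRBBB: Left { 0 1 2 3 4 9/2 37/8 75/16 151/32 }, Right { 19/4 5 } -> simplest 303/64
BBBBBRBRBBBB: Left { 0 1 2 3 4 9/2 37/8 75/16 151/32 303/64 }, Right { 19/4 5 } -> simplest 607/128
BBBBBRBRBBBBR: Left { 0 1 2 3 4 9/2 37/8 75/16 151/32 303/64 }, Right { 607/128 19/4 5 } -> simplest 1213/256
BBBBBRBRBBBBRR: Left { 0 1 2 3 4 9/2 37/8 75/16 151/32 303/64 }, Right { 1213/256 607/128 19/4 5 } -> simplest 2425/512

2425/512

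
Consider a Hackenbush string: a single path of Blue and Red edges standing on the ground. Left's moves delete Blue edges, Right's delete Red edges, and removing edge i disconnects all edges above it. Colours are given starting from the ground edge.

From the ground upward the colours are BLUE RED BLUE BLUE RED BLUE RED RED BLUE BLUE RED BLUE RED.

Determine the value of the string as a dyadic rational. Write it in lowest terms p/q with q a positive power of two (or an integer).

1 of 13 · B · max L 0 · min R +∞ -> 1
2 of 13 · BR · max L 0 · min R 1 -> 1/2
3 of 13 · BRB · max L 1/2 · min R 1 -> 3/4
4 of 13 · BRBB · max L 3/4 · min R 1 -> 7/8
5 of 13 · BRBBR · max L 3/4 · min R 7/8 -> 13/16
6 of 13 · BRBBRB · max L 13/16 · min R 7/8 -> 27/32
7 of 13 · BRBBRBR · max L 13/16 · min R 27/32 -> 53/64
8 of 13 · BRBBRBRR · max L 13/16 · min R 53/64 -> 105/128
9 of 13 · BRBBRBRRB · max L 105/128 · min R 53/64 -> 211/256
10 of 13 · BRBBRBRRBB · max L 211/256 · min R 53/64 -> 423/512
11 of 13 · BRBBRBRRBBR · max L 211/256 · min R 423/512 -> 845/1024
12 of 13 · BRBBRBRRBBRB · max L 845/1024 · min R 423/512 -> 1691/2048
13 of 13 · BRBBRBRRBBRBR · max L 845/1024 · min R 1691/2048 -> 3381/4096

3381/4096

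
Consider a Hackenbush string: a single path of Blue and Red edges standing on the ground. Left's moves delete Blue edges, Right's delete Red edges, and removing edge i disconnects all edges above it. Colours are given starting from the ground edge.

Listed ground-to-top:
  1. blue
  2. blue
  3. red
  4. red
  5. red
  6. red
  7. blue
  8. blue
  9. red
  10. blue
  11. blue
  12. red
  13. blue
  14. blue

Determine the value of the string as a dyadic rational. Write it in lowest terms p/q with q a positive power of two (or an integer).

Prefix values for blue blue red red red red blue blue red blue blue red blue blue via {L|R} + simplicity:
step 1: add blue to get b; options L={ 0 } R={ none } so 1
step 2: add blue to get bb; options L={ 0, 1 } R={ none } so 2
step 3: add red to get bbr; options L={ 0, 1 } R={ 2 } so 3/2
step 4: add red to get bbrr; options L={ 0, 1 } R={ 3/2, 2 } so 5/4
step 5: add red to get bbrrr; options L={ 0, 1 } R={ 5/4, 3/2, 2 } so 9/8
step 6: add red to get bbrrrr; options L={ 0, 1 } R={ 9/8, 5/4, 3/2, 2 } so 17/16
step 7: add blue to get bbrrrrb; options L={ 0, 1, 17/16 } R={ 9/8, 5/4, 3/2, 2 } so 35/32
step 8: add blue to get bbrrrrbb; options L={ 0, 1, 17/16, 35/32 } R={ 9/8, 5/4, 3/2, 2 } so 71/64
step 9: add red to get bbrrrrbbr; options L={ 0, 1, 17/16, 35/32 } R={ 71/64, 9/8, 5/4, 3/2, 2 } so 141/128
step 10: add blue to get bbrrrrbbrb; options L={ 0, 1, 17/16, 35/32, 141/128 } R={ 71/64, 9/8, 5/4, 3/2, 2 } so 283/256
step 11: add blue to get bbrrrrbbrbb; options L={ 0, 1, 17/16, 35/32, 141/128, 283/256 } R={ 71/64, 9/8, 5/4, 3/2, 2 } so 567/512
step 12: add red to get bbrrrrbbrbbr; options L={ 0, 1, 17/16, 35/32, 141/128, 283/256 } R={ 567/512, 71/64, 9/8, 5/4, 3/2, 2 } so 1133/1024
step 13: add blue to get bbrrrrbbrbbrb; options L={ 0, 1, 17/16, 35/32, 141/128, 283/256, 1133/1024 } R={ 567/512, 71/64, 9/8, 5/4, 3/2, 2 } so 2267/2048
step 14: add blue to get bbrrrrbbrbbrbb; options L={ 0, 1, 17/16, 35/32, 141/128, 283/256, 1133/1024, 2267/2048 } R={ 567/512, 71/64, 9/8, 5/4, 3/2, 2 } so 4535/4096

4535/4096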